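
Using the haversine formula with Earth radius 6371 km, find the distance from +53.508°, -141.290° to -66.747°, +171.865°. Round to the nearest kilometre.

Δλ = 171.865 − -141.290 = 313.155°; wrapped into (−180°, 180°]: -46.845°.
Δφ = -66.747 − 53.508 = -120.255°.
a = sin²(Δφ/2) + cos φ₁ · cos φ₂ · sin²(Δλ/2) = 0.789024.
c = 2·atan2(√a, √(1−a)) = 2.18713 rad → d = 6371·c ≈ 13934.21 km.

13934 km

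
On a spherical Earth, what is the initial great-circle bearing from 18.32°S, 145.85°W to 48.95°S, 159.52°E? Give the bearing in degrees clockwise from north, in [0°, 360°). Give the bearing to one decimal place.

Δλ = 159.52 − -145.85 = 305.37°; wrapped into (−180°, 180°]: -54.63°.
θ = atan2( sin Δλ · cos φ₂ , cos φ₁ · sin φ₂ − sin φ₁ · cos φ₂ · cos Δλ )
  = atan2(-0.53551, -0.59643) = -138.081° → normalised to [0°, 360°): 221.919°.

221.9°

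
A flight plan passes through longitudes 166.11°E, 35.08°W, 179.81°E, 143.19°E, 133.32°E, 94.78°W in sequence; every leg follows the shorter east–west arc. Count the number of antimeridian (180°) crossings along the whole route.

Leg 1: +166.11° → -35.08°, shortest Δλ = 158.81° (east) — crosses 180°.
Leg 2: -35.08° → +179.81°, shortest Δλ = -145.11° (west) — crosses 180°.
Leg 3: +179.81° → +143.19°, shortest Δλ = -36.62° (west) — does not cross 180°.
Leg 4: +143.19° → +133.32°, shortest Δλ = -9.87° (west) — does not cross 180°.
Leg 5: +133.32° → -94.78°, shortest Δλ = 131.9° (east) — crosses 180°.
Total crossings: 3.

3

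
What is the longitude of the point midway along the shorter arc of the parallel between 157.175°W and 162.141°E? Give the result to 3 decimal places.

177.517°W

Signed shortest Δλ from -157.175° to +162.141° is -40.684°.
Midpoint longitude = -157.175° + (-40.684°)/2 = -157.175° − 20.342° = -177.517°.
(The naïve average (-157.175 + +162.141)/2 = 2.483° is on the wrong side of the globe.)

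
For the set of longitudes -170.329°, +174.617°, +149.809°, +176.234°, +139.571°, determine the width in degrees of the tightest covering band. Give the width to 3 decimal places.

50.100°

Sort the longitudes: -170.329°, +139.571°, +149.809°, +174.617°, +176.234°.
Eastward gaps between consecutive values (wrapping around): 309.900°, 10.238°, 24.808°, 1.617°, 13.437°.
Largest gap = 309.900° ⇒ minimal covering band is its complement: 360° − 309.900° = 50.100°.
Band runs from +139.571° eastward to -170.329°, crossing the antimeridian.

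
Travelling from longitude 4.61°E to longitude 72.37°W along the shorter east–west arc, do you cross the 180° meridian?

Signed shortest Δλ = ((-72.37 − 4.61 + 180) mod 360) − 180 = -76.98°.
Going west by 76.98° from +4.61° reaches -72.37° without touching 180°.

No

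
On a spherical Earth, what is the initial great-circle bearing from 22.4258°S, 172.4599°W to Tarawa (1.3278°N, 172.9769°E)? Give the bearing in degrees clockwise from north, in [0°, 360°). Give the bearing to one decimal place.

327.2°

Δλ = 172.9769 − -172.4599 = 345.4368°; wrapped into (−180°, 180°]: -14.5632°.
θ = atan2( sin Δλ · cos φ₂ , cos φ₁ · sin φ₂ − sin φ₁ · cos φ₂ · cos Δλ )
  = atan2(-0.25138, 0.39055) = -32.768° → normalised to [0°, 360°): 327.232°.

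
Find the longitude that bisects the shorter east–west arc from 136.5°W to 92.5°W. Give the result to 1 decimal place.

114.5°W

Signed shortest Δλ from -136.5° to -92.5° is +44.0°.
Midpoint longitude = -136.5° + (+44.0°)/2 = -136.5° + 22.0° = -114.5°.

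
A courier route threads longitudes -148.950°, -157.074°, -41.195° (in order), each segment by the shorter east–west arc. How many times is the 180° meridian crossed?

Leg 1: -148.950° → -157.074°, shortest Δλ = -8.124° (west) — does not cross 180°.
Leg 2: -157.074° → -41.195°, shortest Δλ = 115.879° (east) — does not cross 180°.
Total crossings: 0.

0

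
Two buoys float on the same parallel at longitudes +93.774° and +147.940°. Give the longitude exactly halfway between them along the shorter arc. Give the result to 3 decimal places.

Signed shortest Δλ from +93.774° to +147.940° is +54.166°.
Midpoint longitude = +93.774° + (+54.166°)/2 = +93.774° + 27.083° = +120.857°.

+120.857°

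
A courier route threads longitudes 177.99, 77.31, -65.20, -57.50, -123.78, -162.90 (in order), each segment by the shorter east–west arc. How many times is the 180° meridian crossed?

Leg 1: +177.99° → +77.31°, shortest Δλ = -100.68° (west) — does not cross 180°.
Leg 2: +77.31° → -65.20°, shortest Δλ = -142.51° (west) — does not cross 180°.
Leg 3: -65.20° → -57.50°, shortest Δλ = 7.7° (east) — does not cross 180°.
Leg 4: -57.50° → -123.78°, shortest Δλ = -66.28° (west) — does not cross 180°.
Leg 5: -123.78° → -162.90°, shortest Δλ = -39.12° (west) — does not cross 180°.
Total crossings: 0.

0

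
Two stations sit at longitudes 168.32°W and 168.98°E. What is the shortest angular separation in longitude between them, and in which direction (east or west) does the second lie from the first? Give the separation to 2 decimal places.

Raw difference: 168.98 − -168.32 = 337.3°.
Normalise into (−180°, 180°]: 337.3° − 360° = -22.7°.
Negative ⇒ the second point lies to the west; separation 22.70°.

22.70° west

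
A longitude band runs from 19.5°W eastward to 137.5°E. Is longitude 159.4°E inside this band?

No

Band width going east from -19.5° to +137.5°: ((137.5 − -19.5) mod 360) = 157.0°.
Offset of +159.4° east of the west edge: ((159.4 − -19.5) mod 360) = 178.9°.
178.9° > 157.0° ⇒ outside.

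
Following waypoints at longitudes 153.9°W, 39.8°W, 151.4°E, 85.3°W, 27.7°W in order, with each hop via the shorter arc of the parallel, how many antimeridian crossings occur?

2

Leg 1: -153.9° → -39.8°, shortest Δλ = 114.1° (east) — does not cross 180°.
Leg 2: -39.8° → +151.4°, shortest Δλ = -168.8° (west) — crosses 180°.
Leg 3: +151.4° → -85.3°, shortest Δλ = 123.3° (east) — crosses 180°.
Leg 4: -85.3° → -27.7°, shortest Δλ = 57.6° (east) — does not cross 180°.
Total crossings: 2.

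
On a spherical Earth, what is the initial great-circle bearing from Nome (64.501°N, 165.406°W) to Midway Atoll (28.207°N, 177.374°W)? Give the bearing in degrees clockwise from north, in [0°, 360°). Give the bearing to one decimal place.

Δλ = -177.374 − -165.406 = -11.968°.
θ = atan2( sin Δλ · cos φ₂ , cos φ₁ · sin φ₂ − sin φ₁ · cos φ₂ · cos Δλ )
  = atan2(-0.18274, -0.57464) = -162.359° → normalised to [0°, 360°): 197.641°.

197.6°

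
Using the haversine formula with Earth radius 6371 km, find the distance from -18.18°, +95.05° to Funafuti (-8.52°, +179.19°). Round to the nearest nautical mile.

Δλ = 179.19 − 95.05 = 84.14°.
Δφ = -8.52 − -18.18 = 9.66°.
a = sin²(Δφ/2) + cos φ₁ · cos φ₂ · sin²(Δλ/2) = 0.428922.
c = 2·atan2(√a, √(1−a)) = 1.42816 rad → d = 6371·c ≈ 9098.79 km ≈ 4912.95 nmi.

4913 nmi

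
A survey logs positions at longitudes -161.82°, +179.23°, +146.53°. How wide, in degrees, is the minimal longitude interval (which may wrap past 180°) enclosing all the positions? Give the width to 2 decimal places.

Sort the longitudes: -161.82°, +146.53°, +179.23°.
Eastward gaps between consecutive values (wrapping around): 308.35°, 32.70°, 18.95°.
Largest gap = 308.35° ⇒ minimal covering band is its complement: 360° − 308.35° = 51.65°.
Band runs from +146.53° eastward to -161.82°, crossing the antimeridian.

51.65°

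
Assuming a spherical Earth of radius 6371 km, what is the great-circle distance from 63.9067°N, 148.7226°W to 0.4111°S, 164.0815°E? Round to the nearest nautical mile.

Δλ = 164.0815 − -148.7226 = 312.8041°; wrapped into (−180°, 180°]: -47.1959°.
Δφ = -0.4111 − 63.9067 = -64.3178°.
a = sin²(Δφ/2) + cos φ₁ · cos φ₂ · sin²(Δλ/2) = 0.353793.
c = 2·atan2(√a, √(1−a)) = 1.27405 rad → d = 6371·c ≈ 8116.95 km ≈ 4382.80 nmi.

4383 nmi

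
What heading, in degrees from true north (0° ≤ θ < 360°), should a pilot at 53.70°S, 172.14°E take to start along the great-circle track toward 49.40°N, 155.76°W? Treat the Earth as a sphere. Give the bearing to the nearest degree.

Δλ = -155.76 − 172.14 = -327.90°; wrapped into (−180°, 180°]: 32.10°.
θ = atan2( sin Δλ · cos φ₂ , cos φ₁ · sin φ₂ − sin φ₁ · cos φ₂ · cos Δλ )
  = atan2(0.34582, 0.89379) = 21.152° → normalised to [0°, 360°): 21.152°.

21°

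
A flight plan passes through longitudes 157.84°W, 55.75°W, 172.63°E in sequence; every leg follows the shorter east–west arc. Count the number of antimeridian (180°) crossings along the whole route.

1

Leg 1: -157.84° → -55.75°, shortest Δλ = 102.09° (east) — does not cross 180°.
Leg 2: -55.75° → +172.63°, shortest Δλ = -131.62° (west) — crosses 180°.
Total crossings: 1.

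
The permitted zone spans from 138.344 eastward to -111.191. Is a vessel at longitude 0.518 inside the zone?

Band width going east from +138.344° to -111.191°: ((-111.191 − 138.344) mod 360) = 110.465°.
Offset of +0.518° east of the west edge: ((0.518 − 138.344) mod 360) = 222.174°.
222.174° > 110.465° ⇒ outside.

No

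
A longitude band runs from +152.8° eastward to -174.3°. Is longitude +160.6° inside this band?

Band width going east from +152.8° to -174.3°: ((-174.3 − 152.8) mod 360) = 32.9°.
Offset of +160.6° east of the west edge: ((160.6 − 152.8) mod 360) = 7.8°.
7.8° ≤ 32.9° ⇒ inside.

Yes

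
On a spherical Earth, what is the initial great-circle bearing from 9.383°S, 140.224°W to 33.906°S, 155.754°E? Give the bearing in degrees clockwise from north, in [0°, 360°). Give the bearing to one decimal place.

Δλ = 155.754 − -140.224 = 295.978°; wrapped into (−180°, 180°]: -64.022°.
θ = atan2( sin Δλ · cos φ₂ , cos φ₁ · sin φ₂ − sin φ₁ · cos φ₂ · cos Δλ )
  = atan2(-0.74610, -0.49110) = -123.354° → normalised to [0°, 360°): 236.646°.

236.6°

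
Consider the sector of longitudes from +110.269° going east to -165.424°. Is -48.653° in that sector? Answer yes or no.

Band width going east from +110.269° to -165.424°: ((-165.424 − 110.269) mod 360) = 84.307°.
Offset of -48.653° east of the west edge: ((-48.653 − 110.269) mod 360) = 201.078°.
201.078° > 84.307° ⇒ outside.

No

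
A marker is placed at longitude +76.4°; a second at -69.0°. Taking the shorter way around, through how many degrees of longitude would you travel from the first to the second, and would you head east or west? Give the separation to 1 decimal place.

145.4° west

Raw difference: -69.0 − 76.4 = -145.4°.
Normalise into (−180°, 180°]: -145.4° stays -145.4°.
Negative ⇒ the second point lies to the west; separation 145.4°.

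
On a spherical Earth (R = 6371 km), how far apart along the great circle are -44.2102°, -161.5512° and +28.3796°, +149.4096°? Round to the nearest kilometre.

9485 km

Δλ = 149.4096 − -161.5512 = 310.9608°; wrapped into (−180°, 180°]: -49.0392°.
Δφ = 28.3796 − -44.2102 = 72.5898°.
a = sin²(Δφ/2) + cos φ₁ · cos φ₂ · sin²(Δλ/2) = 0.459009.
c = 2·atan2(√a, √(1−a)) = 1.48872 rad → d = 6371·c ≈ 9484.65 km.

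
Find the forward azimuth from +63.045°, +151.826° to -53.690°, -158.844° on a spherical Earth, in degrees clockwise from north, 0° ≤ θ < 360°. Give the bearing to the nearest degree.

148°

Δλ = -158.844 − 151.826 = -310.670°; wrapped into (−180°, 180°]: 49.330°.
θ = atan2( sin Δλ · cos φ₂ , cos φ₁ · sin φ₂ − sin φ₁ · cos φ₂ · cos Δλ )
  = atan2(0.44913, -0.70926) = 147.656° → normalised to [0°, 360°): 147.656°.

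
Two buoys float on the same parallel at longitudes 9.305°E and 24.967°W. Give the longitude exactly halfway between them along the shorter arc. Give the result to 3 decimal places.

7.831°W

Signed shortest Δλ from +9.305° to -24.967° is -34.272°.
Midpoint longitude = +9.305° + (-34.272°)/2 = +9.305° − 17.136° = -7.831°.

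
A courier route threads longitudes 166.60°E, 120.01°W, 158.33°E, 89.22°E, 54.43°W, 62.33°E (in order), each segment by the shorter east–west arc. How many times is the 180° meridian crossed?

2

Leg 1: +166.60° → -120.01°, shortest Δλ = 73.39° (east) — crosses 180°.
Leg 2: -120.01° → +158.33°, shortest Δλ = -81.66° (west) — crosses 180°.
Leg 3: +158.33° → +89.22°, shortest Δλ = -69.11° (west) — does not cross 180°.
Leg 4: +89.22° → -54.43°, shortest Δλ = -143.65° (west) — does not cross 180°.
Leg 5: -54.43° → +62.33°, shortest Δλ = 116.76° (east) — does not cross 180°.
Total crossings: 2.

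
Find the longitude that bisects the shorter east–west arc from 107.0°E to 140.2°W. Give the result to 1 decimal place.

Signed shortest Δλ from +107.0° to -140.2° is +112.8°.
Midpoint longitude = +107.0° + (+112.8°)/2 = +107.0° + 56.4° = +163.4°.
(The naïve average (+107.0 + -140.2)/2 = -16.6° is on the wrong side of the globe.)

163.4°E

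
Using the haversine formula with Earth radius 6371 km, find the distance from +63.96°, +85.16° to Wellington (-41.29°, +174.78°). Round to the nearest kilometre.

Δλ = 174.78 − 85.16 = 89.62°.
Δφ = -41.29 − 63.96 = -105.25°.
a = sin²(Δφ/2) + cos φ₁ · cos φ₂ · sin²(Δλ/2) = 0.795349.
c = 2·atan2(√a, √(1−a)) = 2.20272 rad → d = 6371·c ≈ 14033.53 km.

14034 km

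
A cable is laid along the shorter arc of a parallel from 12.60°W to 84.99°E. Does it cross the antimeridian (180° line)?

No

Signed shortest Δλ = ((84.99 − -12.60 + 180) mod 360) − 180 = 97.59°.
Going east by 97.59° from -12.60° reaches +84.99° without touching 180°.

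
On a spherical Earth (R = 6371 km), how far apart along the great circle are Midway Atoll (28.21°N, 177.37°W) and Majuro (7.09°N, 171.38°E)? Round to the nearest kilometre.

2630 km

Δλ = 171.38 − -177.37 = 348.75°; wrapped into (−180°, 180°]: -11.25°.
Δφ = 7.09 − 28.21 = -21.12°.
a = sin²(Δφ/2) + cos φ₁ · cos φ₂ · sin²(Δλ/2) = 0.041988.
c = 2·atan2(√a, √(1−a)) = 0.41274 rad → d = 6371·c ≈ 2629.57 km.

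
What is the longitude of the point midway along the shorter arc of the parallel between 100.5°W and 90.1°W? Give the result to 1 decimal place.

95.3°W

Signed shortest Δλ from -100.5° to -90.1° is +10.4°.
Midpoint longitude = -100.5° + (+10.4°)/2 = -100.5° + 5.2° = -95.3°.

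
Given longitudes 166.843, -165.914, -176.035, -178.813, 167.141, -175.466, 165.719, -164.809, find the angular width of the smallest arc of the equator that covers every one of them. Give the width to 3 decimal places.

29.472°

Sort the longitudes: -178.813°, -176.035°, -175.466°, -165.914°, -164.809°, +165.719°, +166.843°, +167.141°.
Eastward gaps between consecutive values (wrapping around): 2.778°, 0.569°, 9.552°, 1.105°, 330.528°, 1.124°, 0.298°, 14.046°.
Largest gap = 330.528° ⇒ minimal covering band is its complement: 360° − 330.528° = 29.472°.
Band runs from +165.719° eastward to -164.809°, crossing the antimeridian.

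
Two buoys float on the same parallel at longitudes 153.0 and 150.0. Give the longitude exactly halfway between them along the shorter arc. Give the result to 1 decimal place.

Signed shortest Δλ from +153.0° to +150.0° is -3.0°.
Midpoint longitude = +153.0° + (-3.0°)/2 = +153.0° − 1.5° = +151.5°.

+151.5°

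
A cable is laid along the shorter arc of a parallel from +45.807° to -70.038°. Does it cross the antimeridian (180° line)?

No

Signed shortest Δλ = ((-70.038 − 45.807 + 180) mod 360) − 180 = -115.845°.
Going west by 115.845° from +45.807° reaches -70.038° without touching 180°.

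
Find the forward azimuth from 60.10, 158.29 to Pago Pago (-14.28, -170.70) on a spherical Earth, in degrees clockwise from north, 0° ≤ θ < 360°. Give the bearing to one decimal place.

149.4°

Δλ = -170.70 − 158.29 = -328.99°; wrapped into (−180°, 180°]: 31.01°.
θ = atan2( sin Δλ · cos φ₂ , cos φ₁ · sin φ₂ − sin φ₁ · cos φ₂ · cos Δλ )
  = atan2(0.49927, -0.84300) = 149.364° → normalised to [0°, 360°): 149.364°.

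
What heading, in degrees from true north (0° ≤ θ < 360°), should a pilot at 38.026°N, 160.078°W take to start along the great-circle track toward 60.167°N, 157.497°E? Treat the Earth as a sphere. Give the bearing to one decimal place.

323.7°

Δλ = 157.497 − -160.078 = 317.575°; wrapped into (−180°, 180°]: -42.425°.
θ = atan2( sin Δλ · cos φ₂ , cos φ₁ · sin φ₂ − sin φ₁ · cos φ₂ · cos Δλ )
  = atan2(-0.33561, 0.45713) = -36.285° → normalised to [0°, 360°): 323.715°.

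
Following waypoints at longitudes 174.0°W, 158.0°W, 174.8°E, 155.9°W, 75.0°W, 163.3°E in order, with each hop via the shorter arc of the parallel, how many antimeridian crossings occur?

Leg 1: -174.0° → -158.0°, shortest Δλ = 16.0° (east) — does not cross 180°.
Leg 2: -158.0° → +174.8°, shortest Δλ = -27.2° (west) — crosses 180°.
Leg 3: +174.8° → -155.9°, shortest Δλ = 29.3° (east) — crosses 180°.
Leg 4: -155.9° → -75.0°, shortest Δλ = 80.9° (east) — does not cross 180°.
Leg 5: -75.0° → +163.3°, shortest Δλ = -121.7° (west) — crosses 180°.
Total crossings: 3.

3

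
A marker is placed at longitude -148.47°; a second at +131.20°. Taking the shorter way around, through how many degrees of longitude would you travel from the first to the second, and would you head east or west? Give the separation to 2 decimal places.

80.33° west

Raw difference: 131.20 − -148.47 = 279.67°.
Normalise into (−180°, 180°]: 279.67° − 360° = -80.33°.
Negative ⇒ the second point lies to the west; separation 80.33°.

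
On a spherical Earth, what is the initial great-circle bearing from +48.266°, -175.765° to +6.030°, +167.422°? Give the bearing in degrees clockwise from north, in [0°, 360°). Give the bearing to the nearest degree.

204°

Δλ = 167.422 − -175.765 = 343.187°; wrapped into (−180°, 180°]: -16.813°.
θ = atan2( sin Δλ · cos φ₂ , cos φ₁ · sin φ₂ − sin φ₁ · cos φ₂ · cos Δλ )
  = atan2(-0.28765, -0.64046) = -155.814° → normalised to [0°, 360°): 204.186°.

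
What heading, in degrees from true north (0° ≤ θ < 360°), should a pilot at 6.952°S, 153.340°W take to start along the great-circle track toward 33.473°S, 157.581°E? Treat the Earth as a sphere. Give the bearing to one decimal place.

232.6°

Δλ = 157.581 − -153.340 = 310.921°; wrapped into (−180°, 180°]: -49.079°.
θ = atan2( sin Δλ · cos φ₂ , cos φ₁ · sin φ₂ − sin φ₁ · cos φ₂ · cos Δλ )
  = atan2(-0.63029, -0.48136) = -127.369° → normalised to [0°, 360°): 232.631°.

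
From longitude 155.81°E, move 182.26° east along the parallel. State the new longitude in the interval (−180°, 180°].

21.93°W

Start at +155.81°; shift +182.26° → +338.07°.
+338.07° lies outside (−180°, 180°]; subtract 360° → -21.93°.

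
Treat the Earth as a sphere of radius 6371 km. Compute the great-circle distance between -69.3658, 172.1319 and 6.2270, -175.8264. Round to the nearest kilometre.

8456 km

Δλ = -175.8264 − 172.1319 = -347.9583°; wrapped into (−180°, 180°]: 12.0417°.
Δφ = 6.2270 − -69.3658 = 75.5928°.
a = sin²(Δφ/2) + cos φ₁ · cos φ₂ · sin²(Δλ/2) = 0.379448.
c = 2·atan2(√a, √(1−a)) = 1.32729 rad → d = 6371·c ≈ 8456.19 km.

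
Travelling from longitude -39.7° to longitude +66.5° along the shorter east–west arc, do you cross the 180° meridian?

No

Signed shortest Δλ = ((66.5 − -39.7 + 180) mod 360) − 180 = 106.2°.
Going east by 106.2° from -39.7° reaches +66.5° without touching 180°.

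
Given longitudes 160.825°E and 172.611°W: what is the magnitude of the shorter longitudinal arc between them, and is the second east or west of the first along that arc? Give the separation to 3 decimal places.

Raw difference: -172.611 − 160.825 = -333.436°.
Normalise into (−180°, 180°]: -333.436° + 360° = 26.564°.
Positive ⇒ the second point lies to the east; separation 26.564°.

26.564° east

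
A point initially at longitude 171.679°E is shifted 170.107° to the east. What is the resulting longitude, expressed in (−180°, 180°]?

Start at +171.679°; shift +170.107° → +341.786°.
+341.786° lies outside (−180°, 180°]; subtract 360° → -18.214°.

18.214°W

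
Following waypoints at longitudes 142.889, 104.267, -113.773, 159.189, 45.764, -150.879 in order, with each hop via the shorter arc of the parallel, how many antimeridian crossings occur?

Leg 1: +142.889° → +104.267°, shortest Δλ = -38.622° (west) — does not cross 180°.
Leg 2: +104.267° → -113.773°, shortest Δλ = 141.96° (east) — crosses 180°.
Leg 3: -113.773° → +159.189°, shortest Δλ = -87.038° (west) — crosses 180°.
Leg 4: +159.189° → +45.764°, shortest Δλ = -113.425° (west) — does not cross 180°.
Leg 5: +45.764° → -150.879°, shortest Δλ = 163.357° (east) — crosses 180°.
Total crossings: 3.

3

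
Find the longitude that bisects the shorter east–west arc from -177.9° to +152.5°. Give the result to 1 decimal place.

Signed shortest Δλ from -177.9° to +152.5° is -29.6°.
Midpoint longitude = -177.9° + (-29.6°)/2 = -177.9° − 14.8° = -192.7°.
Normalise into (−180°, 180°]: +167.3°.
(The naïve average (-177.9 + +152.5)/2 = -12.7° is on the wrong side of the globe.)

+167.3°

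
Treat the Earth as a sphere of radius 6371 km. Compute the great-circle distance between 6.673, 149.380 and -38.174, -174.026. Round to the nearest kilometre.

6258 km

Δλ = -174.026 − 149.380 = -323.406°; wrapped into (−180°, 180°]: 36.594°.
Δφ = -38.174 − 6.673 = -44.847°.
a = sin²(Δφ/2) + cos φ₁ · cos φ₂ · sin²(Δλ/2) = 0.222461.
c = 2·atan2(√a, √(1−a)) = 0.98234 rad → d = 6371·c ≈ 6258.48 km.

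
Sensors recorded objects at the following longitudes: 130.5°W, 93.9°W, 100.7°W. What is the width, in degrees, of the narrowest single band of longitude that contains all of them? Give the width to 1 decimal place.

Sort the longitudes: -130.5°, -100.7°, -93.9°.
Eastward gaps between consecutive values (wrapping around): 29.8°, 6.8°, 323.4°.
Largest gap = 323.4° ⇒ minimal covering band is its complement: 360° − 323.4° = 36.6°.
Band runs from -130.5° eastward to -93.9°.

36.6°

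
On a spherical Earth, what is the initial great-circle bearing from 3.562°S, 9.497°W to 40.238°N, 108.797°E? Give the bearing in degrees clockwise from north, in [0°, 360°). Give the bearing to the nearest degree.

47°

Δλ = 108.797 − -9.497 = 118.294°.
θ = atan2( sin Δλ · cos φ₂ , cos φ₁ · sin φ₂ − sin φ₁ · cos φ₂ · cos Δλ )
  = atan2(0.67217, 0.62224) = 47.209° → normalised to [0°, 360°): 47.209°.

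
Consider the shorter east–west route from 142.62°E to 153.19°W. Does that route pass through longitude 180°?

Naïve |-153.19 − 142.62| = 295.81° > 180°, so the shorter arc goes the other way round — across 180°.
Signed shortest Δλ = ((-153.19 − 142.62 + 180) mod 360) − 180 = 64.19°.
Going east by 64.19° from +142.62° passes through 180° before reaching -153.19°.

Yes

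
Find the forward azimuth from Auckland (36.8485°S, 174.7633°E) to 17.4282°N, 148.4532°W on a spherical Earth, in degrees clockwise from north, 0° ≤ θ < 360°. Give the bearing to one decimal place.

39.3°

Δλ = -148.4532 − 174.7633 = -323.2165°; wrapped into (−180°, 180°]: 36.7835°.
θ = atan2( sin Δλ · cos φ₂ , cos φ₁ · sin φ₂ − sin φ₁ · cos φ₂ · cos Δλ )
  = atan2(0.57130, 0.69793) = 39.303° → normalised to [0°, 360°): 39.303°.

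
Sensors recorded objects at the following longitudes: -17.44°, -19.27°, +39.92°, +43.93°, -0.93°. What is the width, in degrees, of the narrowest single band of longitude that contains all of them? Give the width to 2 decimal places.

63.20°

Sort the longitudes: -19.27°, -17.44°, -0.93°, +39.92°, +43.93°.
Eastward gaps between consecutive values (wrapping around): 1.83°, 16.51°, 40.85°, 4.01°, 296.80°.
Largest gap = 296.80° ⇒ minimal covering band is its complement: 360° − 296.80° = 63.20°.
Band runs from -19.27° eastward to +43.93°.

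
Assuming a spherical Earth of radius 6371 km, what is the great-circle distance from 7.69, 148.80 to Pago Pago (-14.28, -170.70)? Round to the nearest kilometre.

Δλ = -170.70 − 148.80 = -319.50°; wrapped into (−180°, 180°]: 40.50°.
Δφ = -14.28 − 7.69 = -21.97°.
a = sin²(Δφ/2) + cos φ₁ · cos φ₂ · sin²(Δλ/2) = 0.151361.
c = 2·atan2(√a, √(1−a)) = 0.79920 rad → d = 6371·c ≈ 5091.73 km.

5092 km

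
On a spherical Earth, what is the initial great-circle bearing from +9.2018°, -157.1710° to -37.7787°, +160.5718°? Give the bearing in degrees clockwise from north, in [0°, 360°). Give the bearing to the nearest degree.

Δλ = 160.5718 − -157.1710 = 317.7428°; wrapped into (−180°, 180°]: -42.2572°.
θ = atan2( sin Δλ · cos φ₂ , cos φ₁ · sin φ₂ − sin φ₁ · cos φ₂ · cos Δλ )
  = atan2(-0.53150, -0.69828) = -142.723° → normalised to [0°, 360°): 217.277°.

217°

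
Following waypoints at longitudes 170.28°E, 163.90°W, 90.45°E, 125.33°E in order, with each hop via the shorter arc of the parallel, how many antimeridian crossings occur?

Leg 1: +170.28° → -163.90°, shortest Δλ = 25.82° (east) — crosses 180°.
Leg 2: -163.90° → +90.45°, shortest Δλ = -105.65° (west) — crosses 180°.
Leg 3: +90.45° → +125.33°, shortest Δλ = 34.88° (east) — does not cross 180°.
Total crossings: 2.

2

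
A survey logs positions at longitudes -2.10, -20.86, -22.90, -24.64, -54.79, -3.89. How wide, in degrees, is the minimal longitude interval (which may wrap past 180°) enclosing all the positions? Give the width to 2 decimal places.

52.69°

Sort the longitudes: -54.79°, -24.64°, -22.90°, -20.86°, -3.89°, -2.10°.
Eastward gaps between consecutive values (wrapping around): 30.15°, 1.74°, 2.04°, 16.97°, 1.79°, 307.31°.
Largest gap = 307.31° ⇒ minimal covering band is its complement: 360° − 307.31° = 52.69°.
Band runs from -54.79° eastward to -2.10°.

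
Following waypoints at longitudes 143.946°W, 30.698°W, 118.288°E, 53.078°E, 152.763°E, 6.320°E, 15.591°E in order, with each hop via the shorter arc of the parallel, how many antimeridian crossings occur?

Leg 1: -143.946° → -30.698°, shortest Δλ = 113.248° (east) — does not cross 180°.
Leg 2: -30.698° → +118.288°, shortest Δλ = 148.986° (east) — does not cross 180°.
Leg 3: +118.288° → +53.078°, shortest Δλ = -65.21° (west) — does not cross 180°.
Leg 4: +53.078° → +152.763°, shortest Δλ = 99.685° (east) — does not cross 180°.
Leg 5: +152.763° → +6.320°, shortest Δλ = -146.443° (west) — does not cross 180°.
Leg 6: +6.320° → +15.591°, shortest Δλ = 9.271° (east) — does not cross 180°.
Total crossings: 0.

0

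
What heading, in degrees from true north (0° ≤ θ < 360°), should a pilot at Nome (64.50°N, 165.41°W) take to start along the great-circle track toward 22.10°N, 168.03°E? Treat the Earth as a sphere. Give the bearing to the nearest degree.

215°

Δλ = 168.03 − -165.41 = 333.44°; wrapped into (−180°, 180°]: -26.56°.
θ = atan2( sin Δλ · cos φ₂ , cos φ₁ · sin φ₂ − sin φ₁ · cos φ₂ · cos Δλ )
  = atan2(-0.41428, -0.58605) = -144.743° → normalised to [0°, 360°): 215.257°.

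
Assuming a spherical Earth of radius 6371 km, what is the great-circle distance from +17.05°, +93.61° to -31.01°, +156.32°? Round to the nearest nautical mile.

Δλ = 156.32 − 93.61 = 62.71°.
Δφ = -31.01 − 17.05 = -48.06°.
a = sin²(Δφ/2) + cos φ₁ · cos φ₂ · sin²(Δλ/2) = 0.387681.
c = 2·atan2(√a, √(1−a)) = 1.34422 rad → d = 6371·c ≈ 8564.06 km ≈ 4624.22 nmi.

4624 nmi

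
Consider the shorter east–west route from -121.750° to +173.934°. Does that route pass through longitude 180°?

Naïve |173.934 − -121.750| = 295.684° > 180°, so the shorter arc goes the other way round — across 180°.
Signed shortest Δλ = ((173.934 − -121.750 + 180) mod 360) − 180 = -64.316°.
Going west by 64.316° from -121.750° passes through 180° before reaching +173.934°.

Yes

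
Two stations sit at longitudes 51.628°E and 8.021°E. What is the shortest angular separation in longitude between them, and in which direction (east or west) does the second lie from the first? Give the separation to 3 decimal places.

Raw difference: 8.021 − 51.628 = -43.607°.
Normalise into (−180°, 180°]: -43.607° stays -43.607°.
Negative ⇒ the second point lies to the west; separation 43.607°.

43.607° west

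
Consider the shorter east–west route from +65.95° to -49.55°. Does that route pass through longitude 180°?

No

Signed shortest Δλ = ((-49.55 − 65.95 + 180) mod 360) − 180 = -115.5°.
Going west by 115.5° from +65.95° reaches -49.55° without touching 180°.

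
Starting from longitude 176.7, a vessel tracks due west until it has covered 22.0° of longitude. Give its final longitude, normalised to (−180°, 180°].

Start at +176.7°; shift −22.0° → +154.7°.
+154.7° already lies in (−180°, 180°].

+154.7°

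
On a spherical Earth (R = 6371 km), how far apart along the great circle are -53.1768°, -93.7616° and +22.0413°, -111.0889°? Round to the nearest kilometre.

8529 km

Δλ = -111.0889 − -93.7616 = -17.3273°.
Δφ = 22.0413 − -53.1768 = 75.2181°.
a = sin²(Δφ/2) + cos φ₁ · cos φ₂ · sin²(Δλ/2) = 0.385035.
c = 2·atan2(√a, √(1−a)) = 1.33879 rad → d = 6371·c ≈ 8529.44 km.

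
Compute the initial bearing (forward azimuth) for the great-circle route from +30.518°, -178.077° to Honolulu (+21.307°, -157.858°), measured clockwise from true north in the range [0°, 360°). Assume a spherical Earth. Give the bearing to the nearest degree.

112°

Δλ = -157.858 − -178.077 = 20.219°.
θ = atan2( sin Δλ · cos φ₂ , cos φ₁ · sin φ₂ − sin φ₁ · cos φ₂ · cos Δλ )
  = atan2(0.32199, -0.13092) = 112.126° → normalised to [0°, 360°): 112.126°.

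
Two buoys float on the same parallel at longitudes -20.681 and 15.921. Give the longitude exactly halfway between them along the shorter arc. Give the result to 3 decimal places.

-2.380°

Signed shortest Δλ from -20.681° to +15.921° is +36.602°.
Midpoint longitude = -20.681° + (+36.602°)/2 = -20.681° + 18.301° = -2.380°.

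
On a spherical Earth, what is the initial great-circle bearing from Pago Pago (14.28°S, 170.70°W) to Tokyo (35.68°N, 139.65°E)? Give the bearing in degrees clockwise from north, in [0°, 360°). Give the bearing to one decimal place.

Δλ = 139.65 − -170.70 = 310.35°; wrapped into (−180°, 180°]: -49.65°.
θ = atan2( sin Δλ · cos φ₂ , cos φ₁ · sin φ₂ − sin φ₁ · cos φ₂ · cos Δλ )
  = atan2(-0.61905, 0.69496) = -41.694° → normalised to [0°, 360°): 318.306°.

318.3°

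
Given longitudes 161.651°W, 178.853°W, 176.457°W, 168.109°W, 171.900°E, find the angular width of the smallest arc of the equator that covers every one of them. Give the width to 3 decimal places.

26.449°

Sort the longitudes: -178.853°, -176.457°, -168.109°, -161.651°, +171.900°.
Eastward gaps between consecutive values (wrapping around): 2.396°, 8.348°, 6.458°, 333.551°, 9.247°.
Largest gap = 333.551° ⇒ minimal covering band is its complement: 360° − 333.551° = 26.449°.
Band runs from +171.900° eastward to -161.651°, crossing the antimeridian.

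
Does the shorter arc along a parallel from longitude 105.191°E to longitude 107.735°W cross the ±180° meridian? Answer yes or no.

Naïve |-107.735 − 105.191| = 212.926° > 180°, so the shorter arc goes the other way round — across 180°.
Signed shortest Δλ = ((-107.735 − 105.191 + 180) mod 360) − 180 = 147.074°.
Going east by 147.074° from +105.191° passes through 180° before reaching -107.735°.

Yes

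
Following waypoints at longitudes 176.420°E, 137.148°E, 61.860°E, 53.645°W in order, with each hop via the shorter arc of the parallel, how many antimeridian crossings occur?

0

Leg 1: +176.420° → +137.148°, shortest Δλ = -39.272° (west) — does not cross 180°.
Leg 2: +137.148° → +61.860°, shortest Δλ = -75.288° (west) — does not cross 180°.
Leg 3: +61.860° → -53.645°, shortest Δλ = -115.505° (west) — does not cross 180°.
Total crossings: 0.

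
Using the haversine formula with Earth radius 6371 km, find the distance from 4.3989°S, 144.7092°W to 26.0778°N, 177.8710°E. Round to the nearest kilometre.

Δλ = 177.8710 − -144.7092 = 322.5802°; wrapped into (−180°, 180°]: -37.4198°.
Δφ = 26.0778 − -4.3989 = 30.4767°.
a = sin²(Δφ/2) + cos φ₁ · cos φ₂ · sin²(Δλ/2) = 0.161232.
c = 2·atan2(√a, √(1−a)) = 0.82639 rad → d = 6371·c ≈ 5264.93 km.

5265 km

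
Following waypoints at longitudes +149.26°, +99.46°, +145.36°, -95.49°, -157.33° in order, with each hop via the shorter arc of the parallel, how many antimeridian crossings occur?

Leg 1: +149.26° → +99.46°, shortest Δλ = -49.8° (west) — does not cross 180°.
Leg 2: +99.46° → +145.36°, shortest Δλ = 45.9° (east) — does not cross 180°.
Leg 3: +145.36° → -95.49°, shortest Δλ = 119.15° (east) — crosses 180°.
Leg 4: -95.49° → -157.33°, shortest Δλ = -61.84° (west) — does not cross 180°.
Total crossings: 1.

1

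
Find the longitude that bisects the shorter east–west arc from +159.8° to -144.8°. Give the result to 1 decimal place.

-172.5°

Signed shortest Δλ from +159.8° to -144.8° is +55.4°.
Midpoint longitude = +159.8° + (+55.4°)/2 = +159.8° + 27.7° = +187.5°.
Normalise into (−180°, 180°]: -172.5°.
(The naïve average (+159.8 + -144.8)/2 = 7.5° is on the wrong side of the globe.)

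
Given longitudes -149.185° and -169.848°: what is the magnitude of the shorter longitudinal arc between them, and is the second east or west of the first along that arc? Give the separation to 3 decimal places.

Raw difference: -169.848 − -149.185 = -20.663°.
Normalise into (−180°, 180°]: -20.663° stays -20.663°.
Negative ⇒ the second point lies to the west; separation 20.663°.

20.663° west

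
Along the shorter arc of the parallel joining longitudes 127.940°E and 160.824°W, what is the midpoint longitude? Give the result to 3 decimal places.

163.558°E

Signed shortest Δλ from +127.940° to -160.824° is +71.236°.
Midpoint longitude = +127.940° + (+71.236°)/2 = +127.940° + 35.618° = +163.558°.
(The naïve average (+127.940 + -160.824)/2 = -16.442° is on the wrong side of the globe.)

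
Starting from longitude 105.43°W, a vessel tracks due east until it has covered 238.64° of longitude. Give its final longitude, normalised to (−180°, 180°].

133.21°E

Start at -105.43°; shift +238.64° → +133.21°.
+133.21° already lies in (−180°, 180°].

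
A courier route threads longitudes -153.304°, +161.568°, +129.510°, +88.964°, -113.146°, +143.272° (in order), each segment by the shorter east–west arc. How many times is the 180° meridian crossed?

3

Leg 1: -153.304° → +161.568°, shortest Δλ = -45.128° (west) — crosses 180°.
Leg 2: +161.568° → +129.510°, shortest Δλ = -32.058° (west) — does not cross 180°.
Leg 3: +129.510° → +88.964°, shortest Δλ = -40.546° (west) — does not cross 180°.
Leg 4: +88.964° → -113.146°, shortest Δλ = 157.89° (east) — crosses 180°.
Leg 5: -113.146° → +143.272°, shortest Δλ = -103.582° (west) — crosses 180°.
Total crossings: 3.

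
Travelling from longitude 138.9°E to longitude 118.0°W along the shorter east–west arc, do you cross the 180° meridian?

Yes

Naïve |-118.0 − 138.9| = 256.9° > 180°, so the shorter arc goes the other way round — across 180°.
Signed shortest Δλ = ((-118.0 − 138.9 + 180) mod 360) − 180 = 103.1°.
Going east by 103.1° from +138.9° passes through 180° before reaching -118.0°.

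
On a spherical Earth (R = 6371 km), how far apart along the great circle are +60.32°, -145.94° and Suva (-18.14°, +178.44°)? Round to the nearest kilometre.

Δλ = 178.44 − -145.94 = 324.38°; wrapped into (−180°, 180°]: -35.62°.
Δφ = -18.14 − 60.32 = -78.46°.
a = sin²(Δφ/2) + cos φ₁ · cos φ₂ · sin²(Δλ/2) = 0.443994.
c = 2·atan2(√a, √(1−a)) = 1.45855 rad → d = 6371·c ≈ 9292.42 km.

9292 km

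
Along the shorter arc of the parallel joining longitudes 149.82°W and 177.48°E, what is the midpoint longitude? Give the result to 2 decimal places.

166.17°W

Signed shortest Δλ from -149.82° to +177.48° is -32.70°.
Midpoint longitude = -149.82° + (-32.70°)/2 = -149.82° − 16.35° = -166.17°.
(The naïve average (-149.82 + +177.48)/2 = 13.83° is on the wrong side of the globe.)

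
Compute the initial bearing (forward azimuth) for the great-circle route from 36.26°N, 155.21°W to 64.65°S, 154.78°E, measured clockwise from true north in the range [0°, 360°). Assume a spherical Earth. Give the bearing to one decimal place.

200.2°

Δλ = 154.78 − -155.21 = 309.99°; wrapped into (−180°, 180°]: -50.01°.
θ = atan2( sin Δλ · cos φ₂ , cos φ₁ · sin φ₂ − sin φ₁ · cos φ₂ · cos Δλ )
  = atan2(-0.32803, -0.89144) = -159.798° → normalised to [0°, 360°): 200.202°.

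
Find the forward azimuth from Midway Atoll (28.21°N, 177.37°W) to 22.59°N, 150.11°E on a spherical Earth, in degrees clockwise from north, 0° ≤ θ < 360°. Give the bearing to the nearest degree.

Δλ = 150.11 − -177.37 = 327.48°; wrapped into (−180°, 180°]: -32.52°.
θ = atan2( sin Δλ · cos φ₂ , cos φ₁ · sin φ₂ − sin φ₁ · cos φ₂ · cos Δλ )
  = atan2(-0.49635, -0.02950) = -93.401° → normalised to [0°, 360°): 266.599°.

267°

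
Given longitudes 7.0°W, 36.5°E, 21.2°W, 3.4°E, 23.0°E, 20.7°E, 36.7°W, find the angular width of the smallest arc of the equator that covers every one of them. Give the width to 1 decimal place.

73.2°

Sort the longitudes: -36.7°, -21.2°, -7.0°, +3.4°, +20.7°, +23.0°, +36.5°.
Eastward gaps between consecutive values (wrapping around): 15.5°, 14.2°, 10.4°, 17.3°, 2.3°, 13.5°, 286.8°.
Largest gap = 286.8° ⇒ minimal covering band is its complement: 360° − 286.8° = 73.2°.
Band runs from -36.7° eastward to +36.5°.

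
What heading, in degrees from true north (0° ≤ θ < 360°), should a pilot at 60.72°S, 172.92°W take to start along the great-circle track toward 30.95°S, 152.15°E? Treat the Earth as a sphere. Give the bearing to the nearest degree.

306°

Δλ = 152.15 − -172.92 = 325.07°; wrapped into (−180°, 180°]: -34.93°.
θ = atan2( sin Δλ · cos φ₂ , cos φ₁ · sin φ₂ − sin φ₁ · cos φ₂ · cos Δλ )
  = atan2(-0.49105, 0.36176) = -53.621° → normalised to [0°, 360°): 306.379°.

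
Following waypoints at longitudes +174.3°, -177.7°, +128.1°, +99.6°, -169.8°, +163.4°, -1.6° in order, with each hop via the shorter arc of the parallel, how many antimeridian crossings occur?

Leg 1: +174.3° → -177.7°, shortest Δλ = 8.0° (east) — crosses 180°.
Leg 2: -177.7° → +128.1°, shortest Δλ = -54.2° (west) — crosses 180°.
Leg 3: +128.1° → +99.6°, shortest Δλ = -28.5° (west) — does not cross 180°.
Leg 4: +99.6° → -169.8°, shortest Δλ = 90.6° (east) — crosses 180°.
Leg 5: -169.8° → +163.4°, shortest Δλ = -26.8° (west) — crosses 180°.
Leg 6: +163.4° → -1.6°, shortest Δλ = -165.0° (west) — does not cross 180°.
Total crossings: 4.

4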